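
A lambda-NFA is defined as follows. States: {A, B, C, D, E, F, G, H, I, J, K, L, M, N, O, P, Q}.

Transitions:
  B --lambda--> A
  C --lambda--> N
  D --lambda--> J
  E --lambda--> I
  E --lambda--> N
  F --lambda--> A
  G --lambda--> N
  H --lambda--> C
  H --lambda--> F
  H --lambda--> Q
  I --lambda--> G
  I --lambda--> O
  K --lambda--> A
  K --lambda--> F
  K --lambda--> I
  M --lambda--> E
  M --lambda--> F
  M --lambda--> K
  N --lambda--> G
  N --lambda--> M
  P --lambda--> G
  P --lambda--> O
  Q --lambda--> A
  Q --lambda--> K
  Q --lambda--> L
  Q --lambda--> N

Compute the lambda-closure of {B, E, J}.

{A, B, E, F, G, I, J, K, M, N, O}

Start with {B, E, J}.
From B via lambda: add A.
From E via lambda: add I, N.
From I via lambda: add G, O.
From N via lambda: add M.
From M via lambda: add F, K.
No new states can be added; the closed set is {A, B, E, F, G, I, J, K, M, N, O}.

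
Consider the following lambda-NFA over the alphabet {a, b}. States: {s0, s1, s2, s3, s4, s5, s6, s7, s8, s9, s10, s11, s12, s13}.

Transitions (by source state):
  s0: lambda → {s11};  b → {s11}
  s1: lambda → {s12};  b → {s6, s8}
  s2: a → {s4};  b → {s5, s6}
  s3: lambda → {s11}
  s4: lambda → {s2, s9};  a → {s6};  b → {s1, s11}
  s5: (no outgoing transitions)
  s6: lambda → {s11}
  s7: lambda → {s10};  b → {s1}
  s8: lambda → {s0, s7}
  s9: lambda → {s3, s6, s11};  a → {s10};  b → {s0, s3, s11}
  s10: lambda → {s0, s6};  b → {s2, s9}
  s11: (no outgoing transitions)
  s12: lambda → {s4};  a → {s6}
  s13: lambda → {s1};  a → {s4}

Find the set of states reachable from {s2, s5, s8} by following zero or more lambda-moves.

Start with {s2, s5, s8}.
From s8 via lambda: add s0, s7.
From s0 via lambda: add s11.
From s7 via lambda: add s10.
From s10 via lambda: add s6.
No new states can be added; the closed set is {s0, s2, s5, s6, s7, s8, s10, s11}.

{s0, s2, s5, s6, s7, s8, s10, s11}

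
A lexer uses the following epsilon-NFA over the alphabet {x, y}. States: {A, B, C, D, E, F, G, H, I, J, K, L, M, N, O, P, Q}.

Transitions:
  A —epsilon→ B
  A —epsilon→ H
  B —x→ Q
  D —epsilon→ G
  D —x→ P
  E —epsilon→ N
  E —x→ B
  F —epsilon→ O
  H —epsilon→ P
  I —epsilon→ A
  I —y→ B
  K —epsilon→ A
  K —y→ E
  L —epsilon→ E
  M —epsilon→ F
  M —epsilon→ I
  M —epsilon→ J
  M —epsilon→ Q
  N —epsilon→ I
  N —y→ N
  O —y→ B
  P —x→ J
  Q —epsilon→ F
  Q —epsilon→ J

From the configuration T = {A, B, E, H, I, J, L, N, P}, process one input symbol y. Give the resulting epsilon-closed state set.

{A, B, H, I, N, P}

I on y → {B}.
N on y → {N}.
No y-transition from A, B, E, H, J, L, P.
Union after reading y: {B, N}.
Now take the epsilon-closure:
From N via epsilon: add I.
From I via epsilon: add A.
From A via epsilon: add H.
From H via epsilon: add P.
No new states can be added; the closed set is {A, B, H, I, N, P}.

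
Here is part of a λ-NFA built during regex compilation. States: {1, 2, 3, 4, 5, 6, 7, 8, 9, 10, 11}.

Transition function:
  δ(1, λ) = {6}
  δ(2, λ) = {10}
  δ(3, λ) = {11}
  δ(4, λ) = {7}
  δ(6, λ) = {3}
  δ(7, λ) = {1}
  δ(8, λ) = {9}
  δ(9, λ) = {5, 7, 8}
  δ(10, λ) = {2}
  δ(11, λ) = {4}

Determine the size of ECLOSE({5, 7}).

Start with {5, 7}.
From 7 via λ: add 1.
From 1 via λ: add 6.
From 6 via λ: add 3.
From 3 via λ: add 11.
From 11 via λ: add 4.
λ-closure = {1, 3, 4, 5, 6, 7, 11}, which has 7 states.

7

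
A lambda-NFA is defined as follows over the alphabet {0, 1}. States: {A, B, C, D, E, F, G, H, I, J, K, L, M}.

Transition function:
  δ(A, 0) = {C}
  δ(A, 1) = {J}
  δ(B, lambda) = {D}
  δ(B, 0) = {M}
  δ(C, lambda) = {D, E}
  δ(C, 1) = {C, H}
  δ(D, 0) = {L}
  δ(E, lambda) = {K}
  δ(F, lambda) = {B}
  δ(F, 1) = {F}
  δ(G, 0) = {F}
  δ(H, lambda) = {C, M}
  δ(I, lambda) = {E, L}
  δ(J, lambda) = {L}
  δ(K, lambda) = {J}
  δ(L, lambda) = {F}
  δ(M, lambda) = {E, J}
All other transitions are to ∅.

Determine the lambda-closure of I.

Start with {I}.
From I via lambda: add E, L.
From E via lambda: add K.
From L via lambda: add F.
From F via lambda: add B.
From K via lambda: add J.
From B via lambda: add D.
No new states can be added; the closed set is {B, D, E, F, I, J, K, L}.

{B, D, E, F, I, J, K, L}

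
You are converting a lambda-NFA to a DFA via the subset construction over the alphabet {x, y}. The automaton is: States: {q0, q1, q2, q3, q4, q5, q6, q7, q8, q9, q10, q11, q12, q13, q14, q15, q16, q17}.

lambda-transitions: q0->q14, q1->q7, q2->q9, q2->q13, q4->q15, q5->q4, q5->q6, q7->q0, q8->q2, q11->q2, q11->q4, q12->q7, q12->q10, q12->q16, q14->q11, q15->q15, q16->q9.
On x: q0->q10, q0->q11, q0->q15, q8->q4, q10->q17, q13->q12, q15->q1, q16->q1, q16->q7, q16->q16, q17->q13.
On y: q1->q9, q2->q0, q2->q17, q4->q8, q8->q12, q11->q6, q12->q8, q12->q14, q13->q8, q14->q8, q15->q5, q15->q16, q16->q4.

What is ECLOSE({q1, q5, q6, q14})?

{q0, q1, q2, q4, q5, q6, q7, q9, q11, q13, q14, q15}

Start with {q1, q5, q6, q14}.
From q1 via lambda: add q7.
From q5 via lambda: add q4.
From q14 via lambda: add q11.
From q4 via lambda: add q15.
From q7 via lambda: add q0.
From q11 via lambda: add q2.
From q2 via lambda: add q9, q13.
No new states can be added; the closed set is {q0, q1, q2, q4, q5, q6, q7, q9, q11, q13, q14, q15}.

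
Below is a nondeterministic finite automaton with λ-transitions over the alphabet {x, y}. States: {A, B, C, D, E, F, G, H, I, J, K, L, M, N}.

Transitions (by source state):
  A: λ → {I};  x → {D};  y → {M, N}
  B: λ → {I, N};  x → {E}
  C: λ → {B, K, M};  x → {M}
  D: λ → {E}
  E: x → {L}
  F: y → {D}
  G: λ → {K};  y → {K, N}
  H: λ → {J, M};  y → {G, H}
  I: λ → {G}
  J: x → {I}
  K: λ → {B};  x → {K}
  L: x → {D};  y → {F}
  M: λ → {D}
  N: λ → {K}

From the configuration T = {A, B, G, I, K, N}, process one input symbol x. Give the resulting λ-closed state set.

A on x → {D}.
B on x → {E}.
K on x → {K}.
No x-transition from G, I, N.
Union after reading x: {D, E, K}.
Now take the λ-closure:
From K via λ: add B.
From B via λ: add I, N.
From I via λ: add G.
No new states can be added; the closed set is {B, D, E, G, I, K, N}.

{B, D, E, G, I, K, N}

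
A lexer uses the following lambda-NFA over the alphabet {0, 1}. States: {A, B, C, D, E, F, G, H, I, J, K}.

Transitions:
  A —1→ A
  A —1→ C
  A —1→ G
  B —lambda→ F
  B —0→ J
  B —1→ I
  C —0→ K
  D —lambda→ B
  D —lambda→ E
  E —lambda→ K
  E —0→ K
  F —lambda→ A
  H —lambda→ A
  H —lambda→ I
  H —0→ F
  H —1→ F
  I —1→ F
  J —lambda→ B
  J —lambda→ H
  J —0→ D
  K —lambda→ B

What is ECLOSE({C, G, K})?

{A, B, C, F, G, K}

Start with {C, G, K}.
From K via lambda: add B.
From B via lambda: add F.
From F via lambda: add A.
No new states can be added; the closed set is {A, B, C, F, G, K}.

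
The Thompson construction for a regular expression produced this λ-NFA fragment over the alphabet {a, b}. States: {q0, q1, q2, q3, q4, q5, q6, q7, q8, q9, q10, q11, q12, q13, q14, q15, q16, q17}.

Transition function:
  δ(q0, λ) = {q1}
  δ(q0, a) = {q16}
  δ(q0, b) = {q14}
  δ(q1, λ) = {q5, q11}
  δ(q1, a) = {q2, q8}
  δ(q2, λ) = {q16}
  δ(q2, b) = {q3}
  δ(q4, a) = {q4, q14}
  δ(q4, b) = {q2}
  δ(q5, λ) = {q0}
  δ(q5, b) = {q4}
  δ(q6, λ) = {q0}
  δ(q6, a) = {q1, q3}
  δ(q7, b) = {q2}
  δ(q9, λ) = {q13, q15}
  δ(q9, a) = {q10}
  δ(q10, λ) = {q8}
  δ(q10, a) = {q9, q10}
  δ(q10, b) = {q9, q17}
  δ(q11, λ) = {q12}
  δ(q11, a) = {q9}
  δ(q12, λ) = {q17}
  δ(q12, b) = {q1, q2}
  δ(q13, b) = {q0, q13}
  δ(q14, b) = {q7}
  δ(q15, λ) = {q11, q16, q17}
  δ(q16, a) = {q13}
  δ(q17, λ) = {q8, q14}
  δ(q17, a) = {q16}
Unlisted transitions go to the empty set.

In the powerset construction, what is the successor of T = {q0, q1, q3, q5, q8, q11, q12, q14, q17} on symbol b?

q0 on b → {q14}.
q5 on b → {q4}.
q12 on b → {q1, q2}.
q14 on b → {q7}.
No b-transition from q1, q3, q8, q11, q17.
Union after reading b: {q1, q2, q4, q7, q14}.
Now take the λ-closure:
From q1 via λ: add q5, q11.
From q2 via λ: add q16.
From q5 via λ: add q0.
From q11 via λ: add q12.
From q12 via λ: add q17.
From q17 via λ: add q8.
No new states can be added; the closed set is {q0, q1, q2, q4, q5, q7, q8, q11, q12, q14, q16, q17}.

{q0, q1, q2, q4, q5, q7, q8, q11, q12, q14, q16, q17}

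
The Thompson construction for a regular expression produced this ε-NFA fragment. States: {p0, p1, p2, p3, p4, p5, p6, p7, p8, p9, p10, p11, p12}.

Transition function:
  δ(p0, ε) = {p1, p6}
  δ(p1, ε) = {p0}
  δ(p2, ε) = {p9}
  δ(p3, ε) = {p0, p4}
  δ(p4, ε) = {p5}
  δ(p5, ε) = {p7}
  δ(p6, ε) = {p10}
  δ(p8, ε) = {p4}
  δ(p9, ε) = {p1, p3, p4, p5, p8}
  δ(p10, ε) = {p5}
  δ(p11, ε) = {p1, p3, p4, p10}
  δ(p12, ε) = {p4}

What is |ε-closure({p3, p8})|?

9

Start with {p3, p8}.
From p3 via ε: add p0, p4.
From p0 via ε: add p1, p6.
From p4 via ε: add p5.
From p5 via ε: add p7.
From p6 via ε: add p10.
ε-closure = {p0, p1, p3, p4, p5, p6, p7, p8, p10}, which has 9 states.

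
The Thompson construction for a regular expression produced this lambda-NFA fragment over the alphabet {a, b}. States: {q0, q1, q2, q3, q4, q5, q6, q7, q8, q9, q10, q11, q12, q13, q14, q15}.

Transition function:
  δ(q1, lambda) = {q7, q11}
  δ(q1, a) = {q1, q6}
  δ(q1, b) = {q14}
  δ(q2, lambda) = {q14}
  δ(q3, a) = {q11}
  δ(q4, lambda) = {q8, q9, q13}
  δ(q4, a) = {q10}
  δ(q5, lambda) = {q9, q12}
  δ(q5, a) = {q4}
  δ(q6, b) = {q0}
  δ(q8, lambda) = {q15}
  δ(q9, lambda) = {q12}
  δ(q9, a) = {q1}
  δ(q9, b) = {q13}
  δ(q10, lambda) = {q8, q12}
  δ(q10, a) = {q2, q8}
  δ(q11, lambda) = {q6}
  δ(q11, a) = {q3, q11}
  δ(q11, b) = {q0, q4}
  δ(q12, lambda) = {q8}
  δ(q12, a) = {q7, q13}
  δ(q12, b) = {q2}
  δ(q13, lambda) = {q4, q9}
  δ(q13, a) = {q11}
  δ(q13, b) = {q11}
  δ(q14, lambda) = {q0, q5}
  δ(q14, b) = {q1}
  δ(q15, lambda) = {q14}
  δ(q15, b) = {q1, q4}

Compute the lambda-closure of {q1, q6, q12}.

Start with {q1, q6, q12}.
From q1 via lambda: add q7, q11.
From q12 via lambda: add q8.
From q8 via lambda: add q15.
From q15 via lambda: add q14.
From q14 via lambda: add q0, q5.
From q5 via lambda: add q9.
No new states can be added; the closed set is {q0, q1, q5, q6, q7, q8, q9, q11, q12, q14, q15}.

{q0, q1, q5, q6, q7, q8, q9, q11, q12, q14, q15}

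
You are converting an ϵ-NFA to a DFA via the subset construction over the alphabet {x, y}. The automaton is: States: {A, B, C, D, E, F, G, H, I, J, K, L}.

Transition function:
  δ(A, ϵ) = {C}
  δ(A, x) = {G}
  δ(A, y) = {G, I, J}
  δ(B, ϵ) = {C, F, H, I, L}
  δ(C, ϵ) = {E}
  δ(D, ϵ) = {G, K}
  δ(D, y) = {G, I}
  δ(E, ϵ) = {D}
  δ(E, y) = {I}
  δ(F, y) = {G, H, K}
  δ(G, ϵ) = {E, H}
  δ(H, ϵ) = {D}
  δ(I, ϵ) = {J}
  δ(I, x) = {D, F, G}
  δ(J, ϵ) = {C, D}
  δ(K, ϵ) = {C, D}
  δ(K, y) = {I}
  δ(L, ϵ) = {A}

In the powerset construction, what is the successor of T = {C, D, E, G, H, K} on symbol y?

{C, D, E, G, H, I, J, K}

D on y → {G, I}.
E on y → {I}.
K on y → {I}.
No y-transition from C, G, H.
Union after reading y: {G, I}.
Now take the ϵ-closure:
From G via ϵ: add E, H.
From I via ϵ: add J.
From E via ϵ: add D.
From J via ϵ: add C.
From D via ϵ: add K.
No new states can be added; the closed set is {C, D, E, G, H, I, J, K}.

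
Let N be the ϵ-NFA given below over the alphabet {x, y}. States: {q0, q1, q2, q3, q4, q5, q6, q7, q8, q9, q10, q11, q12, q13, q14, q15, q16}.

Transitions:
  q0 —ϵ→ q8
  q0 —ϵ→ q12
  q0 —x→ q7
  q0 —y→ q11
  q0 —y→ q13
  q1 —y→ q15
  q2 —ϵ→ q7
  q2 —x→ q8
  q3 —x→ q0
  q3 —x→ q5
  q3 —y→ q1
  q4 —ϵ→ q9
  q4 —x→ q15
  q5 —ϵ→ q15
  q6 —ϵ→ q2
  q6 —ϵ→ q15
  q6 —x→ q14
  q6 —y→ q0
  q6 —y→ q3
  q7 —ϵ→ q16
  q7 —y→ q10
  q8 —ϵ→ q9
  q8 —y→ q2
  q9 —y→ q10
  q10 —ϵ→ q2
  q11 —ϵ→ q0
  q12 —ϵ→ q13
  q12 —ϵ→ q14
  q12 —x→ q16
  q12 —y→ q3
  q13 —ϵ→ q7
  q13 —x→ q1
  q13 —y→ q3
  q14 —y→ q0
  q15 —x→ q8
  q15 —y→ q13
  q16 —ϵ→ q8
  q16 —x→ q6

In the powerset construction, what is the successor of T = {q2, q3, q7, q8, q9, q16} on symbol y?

{q1, q2, q7, q8, q9, q10, q16}

q3 on y → {q1}.
q7 on y → {q10}.
q8 on y → {q2}.
q9 on y → {q10}.
No y-transition from q2, q16.
Union after reading y: {q1, q2, q10}.
Now take the ϵ-closure:
From q2 via ϵ: add q7.
From q7 via ϵ: add q16.
From q16 via ϵ: add q8.
From q8 via ϵ: add q9.
No new states can be added; the closed set is {q1, q2, q7, q8, q9, q10, q16}.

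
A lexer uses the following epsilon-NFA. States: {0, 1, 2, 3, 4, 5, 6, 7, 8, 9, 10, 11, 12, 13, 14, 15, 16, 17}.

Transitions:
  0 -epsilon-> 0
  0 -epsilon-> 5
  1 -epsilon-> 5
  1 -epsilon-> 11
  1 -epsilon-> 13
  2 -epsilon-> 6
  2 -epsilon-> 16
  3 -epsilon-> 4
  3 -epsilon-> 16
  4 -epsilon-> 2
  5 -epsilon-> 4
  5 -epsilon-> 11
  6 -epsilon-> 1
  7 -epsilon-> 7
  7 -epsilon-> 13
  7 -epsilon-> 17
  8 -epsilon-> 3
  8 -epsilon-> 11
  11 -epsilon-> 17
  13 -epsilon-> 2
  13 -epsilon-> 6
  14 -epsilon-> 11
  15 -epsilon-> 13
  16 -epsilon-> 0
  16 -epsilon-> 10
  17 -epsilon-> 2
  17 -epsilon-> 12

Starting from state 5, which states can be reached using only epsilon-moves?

{0, 1, 2, 4, 5, 6, 10, 11, 12, 13, 16, 17}

Start with {5}.
From 5 via epsilon: add 4, 11.
From 4 via epsilon: add 2.
From 11 via epsilon: add 17.
From 2 via epsilon: add 6, 16.
From 17 via epsilon: add 12.
From 6 via epsilon: add 1.
From 16 via epsilon: add 0, 10.
From 1 via epsilon: add 13.
No new states can be added; the closed set is {0, 1, 2, 4, 5, 6, 10, 11, 12, 13, 16, 17}.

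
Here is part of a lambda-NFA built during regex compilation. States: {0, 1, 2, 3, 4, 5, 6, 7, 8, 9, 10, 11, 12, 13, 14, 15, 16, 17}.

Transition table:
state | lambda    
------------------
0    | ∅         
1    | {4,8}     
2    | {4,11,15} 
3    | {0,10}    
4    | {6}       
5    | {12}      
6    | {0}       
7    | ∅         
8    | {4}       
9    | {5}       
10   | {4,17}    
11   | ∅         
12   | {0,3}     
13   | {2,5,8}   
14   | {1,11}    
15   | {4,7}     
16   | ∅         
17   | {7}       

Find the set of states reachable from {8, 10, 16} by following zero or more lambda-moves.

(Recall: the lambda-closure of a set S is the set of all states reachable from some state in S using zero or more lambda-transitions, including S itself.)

Start with {8, 10, 16}.
From 8 via lambda: add 4.
From 10 via lambda: add 17.
From 4 via lambda: add 6.
From 17 via lambda: add 7.
From 6 via lambda: add 0.
No new states can be added; the closed set is {0, 4, 6, 7, 8, 10, 16, 17}.

{0, 4, 6, 7, 8, 10, 16, 17}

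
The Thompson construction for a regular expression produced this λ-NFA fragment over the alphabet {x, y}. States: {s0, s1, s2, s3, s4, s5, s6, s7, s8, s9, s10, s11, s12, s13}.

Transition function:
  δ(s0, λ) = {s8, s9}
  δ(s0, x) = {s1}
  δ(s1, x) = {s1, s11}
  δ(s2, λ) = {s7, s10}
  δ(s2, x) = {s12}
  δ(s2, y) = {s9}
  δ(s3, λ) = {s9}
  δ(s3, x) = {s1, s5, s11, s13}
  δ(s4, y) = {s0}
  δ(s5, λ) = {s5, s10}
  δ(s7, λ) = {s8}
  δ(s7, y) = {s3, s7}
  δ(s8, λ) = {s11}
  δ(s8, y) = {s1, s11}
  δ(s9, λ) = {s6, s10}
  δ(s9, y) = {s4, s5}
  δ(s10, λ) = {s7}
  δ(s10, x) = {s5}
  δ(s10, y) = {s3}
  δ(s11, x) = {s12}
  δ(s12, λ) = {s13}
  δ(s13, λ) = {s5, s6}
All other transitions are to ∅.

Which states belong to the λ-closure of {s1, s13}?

Start with {s1, s13}.
From s13 via λ: add s5, s6.
From s5 via λ: add s10.
From s10 via λ: add s7.
From s7 via λ: add s8.
From s8 via λ: add s11.
No new states can be added; the closed set is {s1, s5, s6, s7, s8, s10, s11, s13}.

{s1, s5, s6, s7, s8, s10, s11, s13}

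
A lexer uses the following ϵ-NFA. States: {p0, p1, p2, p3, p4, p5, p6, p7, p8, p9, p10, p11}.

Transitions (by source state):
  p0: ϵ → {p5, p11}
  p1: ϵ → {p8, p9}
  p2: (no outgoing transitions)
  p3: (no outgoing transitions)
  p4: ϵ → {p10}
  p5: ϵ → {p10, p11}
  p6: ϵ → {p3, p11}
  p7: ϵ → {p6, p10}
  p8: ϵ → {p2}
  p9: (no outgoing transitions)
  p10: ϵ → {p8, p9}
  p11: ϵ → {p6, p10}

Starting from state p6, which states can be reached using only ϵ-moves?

{p2, p3, p6, p8, p9, p10, p11}

Start with {p6}.
From p6 via ϵ: add p3, p11.
From p11 via ϵ: add p10.
From p10 via ϵ: add p8, p9.
From p8 via ϵ: add p2.
No new states can be added; the closed set is {p2, p3, p6, p8, p9, p10, p11}.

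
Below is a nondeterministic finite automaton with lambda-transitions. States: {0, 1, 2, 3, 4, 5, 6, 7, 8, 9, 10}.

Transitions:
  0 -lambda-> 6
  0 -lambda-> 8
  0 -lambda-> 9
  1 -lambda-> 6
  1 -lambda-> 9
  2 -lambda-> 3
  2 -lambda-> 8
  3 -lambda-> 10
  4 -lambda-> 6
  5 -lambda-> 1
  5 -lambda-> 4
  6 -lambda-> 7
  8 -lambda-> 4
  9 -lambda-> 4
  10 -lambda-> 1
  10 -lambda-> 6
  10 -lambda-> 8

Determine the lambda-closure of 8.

Start with {8}.
From 8 via lambda: add 4.
From 4 via lambda: add 6.
From 6 via lambda: add 7.
No new states can be added; the closed set is {4, 6, 7, 8}.

{4, 6, 7, 8}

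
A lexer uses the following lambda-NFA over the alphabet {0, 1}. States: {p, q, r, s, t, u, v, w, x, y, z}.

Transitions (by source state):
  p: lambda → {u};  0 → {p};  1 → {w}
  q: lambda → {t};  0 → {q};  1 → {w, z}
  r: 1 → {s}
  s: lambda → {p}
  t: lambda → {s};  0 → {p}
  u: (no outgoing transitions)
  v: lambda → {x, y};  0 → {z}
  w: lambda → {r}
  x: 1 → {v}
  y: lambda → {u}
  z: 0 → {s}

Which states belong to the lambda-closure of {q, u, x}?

Start with {q, u, x}.
From q via lambda: add t.
From t via lambda: add s.
From s via lambda: add p.
No new states can be added; the closed set is {p, q, s, t, u, x}.

{p, q, s, t, u, x}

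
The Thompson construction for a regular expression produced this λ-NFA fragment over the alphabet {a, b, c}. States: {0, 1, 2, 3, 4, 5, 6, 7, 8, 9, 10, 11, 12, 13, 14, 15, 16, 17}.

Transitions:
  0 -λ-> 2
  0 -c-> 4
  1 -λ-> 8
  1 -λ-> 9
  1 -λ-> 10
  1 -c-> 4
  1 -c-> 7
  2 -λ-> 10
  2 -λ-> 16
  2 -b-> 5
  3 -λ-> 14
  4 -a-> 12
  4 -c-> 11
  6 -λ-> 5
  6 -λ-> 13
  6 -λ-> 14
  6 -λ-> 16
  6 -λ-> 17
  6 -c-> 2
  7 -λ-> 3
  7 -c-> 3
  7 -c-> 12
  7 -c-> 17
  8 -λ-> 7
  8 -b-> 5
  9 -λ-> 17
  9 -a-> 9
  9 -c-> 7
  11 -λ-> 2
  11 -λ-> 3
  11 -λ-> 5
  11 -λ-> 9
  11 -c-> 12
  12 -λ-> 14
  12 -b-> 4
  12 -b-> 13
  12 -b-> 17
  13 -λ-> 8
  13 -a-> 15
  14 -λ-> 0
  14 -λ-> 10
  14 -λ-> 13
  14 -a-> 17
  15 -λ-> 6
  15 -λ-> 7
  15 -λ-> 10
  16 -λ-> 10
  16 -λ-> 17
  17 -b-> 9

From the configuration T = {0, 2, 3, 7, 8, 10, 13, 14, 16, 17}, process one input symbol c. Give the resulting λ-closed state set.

{0, 2, 3, 4, 7, 8, 10, 12, 13, 14, 16, 17}

0 on c → {4}.
7 on c → {3, 12, 17}.
No c-transition from 2, 3, 8, 10, 13, 14, 16, 17.
Union after reading c: {3, 4, 12, 17}.
Now take the λ-closure:
From 3 via λ: add 14.
From 14 via λ: add 0, 10, 13.
From 0 via λ: add 2.
From 13 via λ: add 8.
From 2 via λ: add 16.
From 8 via λ: add 7.
No new states can be added; the closed set is {0, 2, 3, 4, 7, 8, 10, 12, 13, 14, 16, 17}.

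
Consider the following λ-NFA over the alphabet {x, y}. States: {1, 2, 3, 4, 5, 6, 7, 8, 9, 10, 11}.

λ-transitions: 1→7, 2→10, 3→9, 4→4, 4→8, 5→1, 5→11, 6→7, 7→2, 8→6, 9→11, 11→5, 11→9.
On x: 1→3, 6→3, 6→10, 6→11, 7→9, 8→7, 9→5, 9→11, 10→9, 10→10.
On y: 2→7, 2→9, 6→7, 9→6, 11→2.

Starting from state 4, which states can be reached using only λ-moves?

Start with {4}.
From 4 via λ: add 8.
From 8 via λ: add 6.
From 6 via λ: add 7.
From 7 via λ: add 2.
From 2 via λ: add 10.
No new states can be added; the closed set is {2, 4, 6, 7, 8, 10}.

{2, 4, 6, 7, 8, 10}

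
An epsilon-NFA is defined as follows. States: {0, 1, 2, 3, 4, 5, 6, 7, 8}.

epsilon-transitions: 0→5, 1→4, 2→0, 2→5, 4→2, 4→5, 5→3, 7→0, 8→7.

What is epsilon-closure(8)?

{0, 3, 5, 7, 8}

Start with {8}.
From 8 via epsilon: add 7.
From 7 via epsilon: add 0.
From 0 via epsilon: add 5.
From 5 via epsilon: add 3.
No new states can be added; the closed set is {0, 3, 5, 7, 8}.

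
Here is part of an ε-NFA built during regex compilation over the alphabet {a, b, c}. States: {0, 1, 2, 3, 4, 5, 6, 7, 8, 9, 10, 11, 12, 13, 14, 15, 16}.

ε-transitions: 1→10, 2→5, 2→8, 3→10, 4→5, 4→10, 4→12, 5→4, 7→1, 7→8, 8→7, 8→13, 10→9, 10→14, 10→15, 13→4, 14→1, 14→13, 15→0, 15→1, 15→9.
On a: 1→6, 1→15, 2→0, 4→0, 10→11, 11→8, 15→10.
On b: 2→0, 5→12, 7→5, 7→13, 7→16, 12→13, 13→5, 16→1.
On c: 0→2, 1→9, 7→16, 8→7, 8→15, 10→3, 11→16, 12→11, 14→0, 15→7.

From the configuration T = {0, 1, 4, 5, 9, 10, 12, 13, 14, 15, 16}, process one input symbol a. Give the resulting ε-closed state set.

1 on a → {6, 15}.
4 on a → {0}.
10 on a → {11}.
15 on a → {10}.
No a-transition from 0, 5, 9, 12, 13, 14, 16.
Union after reading a: {0, 6, 10, 11, 15}.
Now take the ε-closure:
From 10 via ε: add 9, 14.
From 15 via ε: add 1.
From 14 via ε: add 13.
From 13 via ε: add 4.
From 4 via ε: add 5, 12.
No new states can be added; the closed set is {0, 1, 4, 5, 6, 9, 10, 11, 12, 13, 14, 15}.

{0, 1, 4, 5, 6, 9, 10, 11, 12, 13, 14, 15}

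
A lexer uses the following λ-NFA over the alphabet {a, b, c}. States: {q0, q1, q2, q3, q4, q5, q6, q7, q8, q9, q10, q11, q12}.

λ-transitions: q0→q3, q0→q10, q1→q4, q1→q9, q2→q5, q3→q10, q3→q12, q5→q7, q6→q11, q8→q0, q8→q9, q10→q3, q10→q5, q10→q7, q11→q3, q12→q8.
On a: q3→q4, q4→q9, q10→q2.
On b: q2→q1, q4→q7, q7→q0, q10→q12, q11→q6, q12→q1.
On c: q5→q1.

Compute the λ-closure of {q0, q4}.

{q0, q3, q4, q5, q7, q8, q9, q10, q12}

Start with {q0, q4}.
From q0 via λ: add q3, q10.
From q3 via λ: add q12.
From q10 via λ: add q5, q7.
From q12 via λ: add q8.
From q8 via λ: add q9.
No new states can be added; the closed set is {q0, q3, q4, q5, q7, q8, q9, q10, q12}.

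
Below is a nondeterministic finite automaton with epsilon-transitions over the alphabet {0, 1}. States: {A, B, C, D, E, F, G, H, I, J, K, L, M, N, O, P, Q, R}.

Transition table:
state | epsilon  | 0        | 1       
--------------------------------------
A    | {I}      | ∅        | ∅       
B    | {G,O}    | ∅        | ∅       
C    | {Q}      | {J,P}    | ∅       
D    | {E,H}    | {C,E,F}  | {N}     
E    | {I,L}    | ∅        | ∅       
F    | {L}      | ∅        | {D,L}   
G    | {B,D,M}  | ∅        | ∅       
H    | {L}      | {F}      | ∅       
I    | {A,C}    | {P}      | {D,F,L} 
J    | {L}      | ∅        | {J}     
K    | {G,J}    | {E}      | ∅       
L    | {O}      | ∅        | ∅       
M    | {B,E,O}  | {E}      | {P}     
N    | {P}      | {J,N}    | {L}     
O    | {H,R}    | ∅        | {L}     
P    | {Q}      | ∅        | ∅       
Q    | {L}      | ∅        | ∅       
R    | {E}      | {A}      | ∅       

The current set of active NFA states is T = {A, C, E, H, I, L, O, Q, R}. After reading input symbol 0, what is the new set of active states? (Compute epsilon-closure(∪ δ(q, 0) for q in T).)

C on 0 → {J, P}.
H on 0 → {F}.
I on 0 → {P}.
R on 0 → {A}.
No 0-transition from A, E, L, O, Q.
Union after reading 0: {A, F, J, P}.
Now take the epsilon-closure:
From A via epsilon: add I.
From F via epsilon: add L.
From P via epsilon: add Q.
From I via epsilon: add C.
From L via epsilon: add O.
From O via epsilon: add H, R.
From R via epsilon: add E.
No new states can be added; the closed set is {A, C, E, F, H, I, J, L, O, P, Q, R}.

{A, C, E, F, H, I, J, L, O, P, Q, R}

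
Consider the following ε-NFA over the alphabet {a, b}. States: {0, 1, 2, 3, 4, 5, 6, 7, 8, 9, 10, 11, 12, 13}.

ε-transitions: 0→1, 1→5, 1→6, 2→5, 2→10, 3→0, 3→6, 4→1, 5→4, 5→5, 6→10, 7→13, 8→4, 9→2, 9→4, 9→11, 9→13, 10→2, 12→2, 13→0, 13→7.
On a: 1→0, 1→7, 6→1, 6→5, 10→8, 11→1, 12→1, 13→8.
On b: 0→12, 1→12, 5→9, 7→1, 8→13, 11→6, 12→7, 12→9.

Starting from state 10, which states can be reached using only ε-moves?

Start with {10}.
From 10 via ε: add 2.
From 2 via ε: add 5.
From 5 via ε: add 4.
From 4 via ε: add 1.
From 1 via ε: add 6.
No new states can be added; the closed set is {1, 2, 4, 5, 6, 10}.

{1, 2, 4, 5, 6, 10}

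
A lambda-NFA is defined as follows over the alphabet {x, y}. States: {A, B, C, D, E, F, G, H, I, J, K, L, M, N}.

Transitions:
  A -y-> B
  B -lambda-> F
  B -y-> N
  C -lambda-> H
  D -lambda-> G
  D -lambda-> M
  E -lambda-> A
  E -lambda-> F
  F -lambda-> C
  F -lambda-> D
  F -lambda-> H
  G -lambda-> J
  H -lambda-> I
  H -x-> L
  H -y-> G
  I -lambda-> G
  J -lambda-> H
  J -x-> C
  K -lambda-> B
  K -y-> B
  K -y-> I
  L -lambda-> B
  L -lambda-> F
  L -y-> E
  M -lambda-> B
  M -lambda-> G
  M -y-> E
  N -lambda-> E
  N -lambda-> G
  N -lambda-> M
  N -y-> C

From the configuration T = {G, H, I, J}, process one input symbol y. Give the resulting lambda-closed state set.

H on y → {G}.
No y-transition from G, I, J.
Union after reading y: {G}.
Now take the lambda-closure:
From G via lambda: add J.
From J via lambda: add H.
From H via lambda: add I.
No new states can be added; the closed set is {G, H, I, J}.

{G, H, I, J}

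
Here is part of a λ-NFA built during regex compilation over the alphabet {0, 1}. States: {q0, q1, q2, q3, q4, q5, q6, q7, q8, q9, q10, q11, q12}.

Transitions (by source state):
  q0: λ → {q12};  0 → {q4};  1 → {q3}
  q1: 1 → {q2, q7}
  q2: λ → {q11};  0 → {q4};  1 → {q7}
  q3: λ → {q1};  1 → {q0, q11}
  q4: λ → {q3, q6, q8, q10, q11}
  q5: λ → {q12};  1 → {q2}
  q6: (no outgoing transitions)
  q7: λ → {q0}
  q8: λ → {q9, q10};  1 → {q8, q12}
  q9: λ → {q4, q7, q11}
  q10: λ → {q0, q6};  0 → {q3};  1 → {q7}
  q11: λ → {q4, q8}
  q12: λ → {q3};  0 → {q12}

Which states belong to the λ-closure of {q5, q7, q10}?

{q0, q1, q3, q5, q6, q7, q10, q12}

Start with {q5, q7, q10}.
From q5 via λ: add q12.
From q7 via λ: add q0.
From q10 via λ: add q6.
From q12 via λ: add q3.
From q3 via λ: add q1.
No new states can be added; the closed set is {q0, q1, q3, q5, q6, q7, q10, q12}.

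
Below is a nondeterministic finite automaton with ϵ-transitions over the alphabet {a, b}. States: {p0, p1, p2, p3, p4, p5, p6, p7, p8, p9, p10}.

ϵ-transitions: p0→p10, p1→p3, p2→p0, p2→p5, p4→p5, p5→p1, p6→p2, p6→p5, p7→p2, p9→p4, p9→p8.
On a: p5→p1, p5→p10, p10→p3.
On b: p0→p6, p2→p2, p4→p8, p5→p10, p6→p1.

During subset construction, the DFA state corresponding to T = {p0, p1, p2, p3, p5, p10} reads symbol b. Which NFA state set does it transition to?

{p0, p1, p2, p3, p5, p6, p10}

p0 on b → {p6}.
p2 on b → {p2}.
p5 on b → {p10}.
No b-transition from p1, p3, p10.
Union after reading b: {p2, p6, p10}.
Now take the ϵ-closure:
From p2 via ϵ: add p0, p5.
From p5 via ϵ: add p1.
From p1 via ϵ: add p3.
No new states can be added; the closed set is {p0, p1, p2, p3, p5, p6, p10}.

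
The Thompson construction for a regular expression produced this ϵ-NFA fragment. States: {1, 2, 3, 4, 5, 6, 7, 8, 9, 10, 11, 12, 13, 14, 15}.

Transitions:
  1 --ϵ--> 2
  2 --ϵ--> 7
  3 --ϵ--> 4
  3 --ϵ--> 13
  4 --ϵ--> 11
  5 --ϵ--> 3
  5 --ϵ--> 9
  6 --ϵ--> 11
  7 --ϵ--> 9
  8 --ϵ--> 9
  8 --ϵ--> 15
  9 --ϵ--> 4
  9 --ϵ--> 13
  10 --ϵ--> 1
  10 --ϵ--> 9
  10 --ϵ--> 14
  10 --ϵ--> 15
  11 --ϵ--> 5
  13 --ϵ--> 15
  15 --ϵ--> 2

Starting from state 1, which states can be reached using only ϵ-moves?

Start with {1}.
From 1 via ϵ: add 2.
From 2 via ϵ: add 7.
From 7 via ϵ: add 9.
From 9 via ϵ: add 4, 13.
From 4 via ϵ: add 11.
From 13 via ϵ: add 15.
From 11 via ϵ: add 5.
From 5 via ϵ: add 3.
No new states can be added; the closed set is {1, 2, 3, 4, 5, 7, 9, 11, 13, 15}.

{1, 2, 3, 4, 5, 7, 9, 11, 13, 15}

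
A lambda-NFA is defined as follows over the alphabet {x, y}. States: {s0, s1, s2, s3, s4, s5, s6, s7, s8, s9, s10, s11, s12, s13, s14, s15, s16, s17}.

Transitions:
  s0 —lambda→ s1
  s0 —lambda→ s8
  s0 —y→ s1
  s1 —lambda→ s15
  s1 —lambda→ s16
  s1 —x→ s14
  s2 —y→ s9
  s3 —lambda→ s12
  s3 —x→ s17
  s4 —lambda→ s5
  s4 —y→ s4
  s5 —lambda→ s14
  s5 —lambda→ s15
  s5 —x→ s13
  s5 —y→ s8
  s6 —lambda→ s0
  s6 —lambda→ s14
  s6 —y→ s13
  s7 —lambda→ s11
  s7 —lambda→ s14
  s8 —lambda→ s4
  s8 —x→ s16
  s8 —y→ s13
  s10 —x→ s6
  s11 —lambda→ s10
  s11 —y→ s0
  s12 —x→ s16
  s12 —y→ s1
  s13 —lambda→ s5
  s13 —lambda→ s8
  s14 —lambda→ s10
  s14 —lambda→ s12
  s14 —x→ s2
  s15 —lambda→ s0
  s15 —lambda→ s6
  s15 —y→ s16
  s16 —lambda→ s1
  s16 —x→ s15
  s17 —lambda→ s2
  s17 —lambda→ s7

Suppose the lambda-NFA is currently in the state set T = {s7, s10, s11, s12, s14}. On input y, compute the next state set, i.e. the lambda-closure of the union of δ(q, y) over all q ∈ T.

s11 on y → {s0}.
s12 on y → {s1}.
No y-transition from s7, s10, s14.
Union after reading y: {s0, s1}.
Now take the lambda-closure:
From s0 via lambda: add s8.
From s1 via lambda: add s15, s16.
From s8 via lambda: add s4.
From s15 via lambda: add s6.
From s4 via lambda: add s5.
From s6 via lambda: add s14.
From s14 via lambda: add s10, s12.
No new states can be added; the closed set is {s0, s1, s4, s5, s6, s8, s10, s12, s14, s15, s16}.

{s0, s1, s4, s5, s6, s8, s10, s12, s14, s15, s16}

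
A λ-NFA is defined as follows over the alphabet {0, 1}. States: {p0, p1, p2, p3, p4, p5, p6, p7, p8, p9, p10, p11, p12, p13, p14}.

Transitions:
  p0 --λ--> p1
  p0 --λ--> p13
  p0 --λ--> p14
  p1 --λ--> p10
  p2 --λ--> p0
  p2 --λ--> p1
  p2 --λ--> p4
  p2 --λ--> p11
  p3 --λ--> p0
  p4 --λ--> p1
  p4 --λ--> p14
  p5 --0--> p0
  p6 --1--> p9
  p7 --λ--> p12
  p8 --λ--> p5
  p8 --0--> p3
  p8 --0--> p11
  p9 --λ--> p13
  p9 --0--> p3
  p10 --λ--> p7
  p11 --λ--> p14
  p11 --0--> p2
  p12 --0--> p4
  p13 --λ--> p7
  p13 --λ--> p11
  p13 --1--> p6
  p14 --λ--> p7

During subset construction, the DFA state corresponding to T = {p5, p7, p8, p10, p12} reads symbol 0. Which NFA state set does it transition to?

p5 on 0 → {p0}.
p8 on 0 → {p3, p11}.
p12 on 0 → {p4}.
No 0-transition from p7, p10.
Union after reading 0: {p0, p3, p4, p11}.
Now take the λ-closure:
From p0 via λ: add p1, p13, p14.
From p1 via λ: add p10.
From p13 via λ: add p7.
From p7 via λ: add p12.
No new states can be added; the closed set is {p0, p1, p3, p4, p7, p10, p11, p12, p13, p14}.

{p0, p1, p3, p4, p7, p10, p11, p12, p13, p14}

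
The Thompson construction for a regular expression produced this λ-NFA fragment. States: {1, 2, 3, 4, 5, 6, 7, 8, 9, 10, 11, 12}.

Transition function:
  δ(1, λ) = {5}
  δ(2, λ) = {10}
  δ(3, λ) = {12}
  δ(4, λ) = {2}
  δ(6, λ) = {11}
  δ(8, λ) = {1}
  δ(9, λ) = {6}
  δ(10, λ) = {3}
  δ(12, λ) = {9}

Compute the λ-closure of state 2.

{2, 3, 6, 9, 10, 11, 12}

Start with {2}.
From 2 via λ: add 10.
From 10 via λ: add 3.
From 3 via λ: add 12.
From 12 via λ: add 9.
From 9 via λ: add 6.
From 6 via λ: add 11.
No new states can be added; the closed set is {2, 3, 6, 9, 10, 11, 12}.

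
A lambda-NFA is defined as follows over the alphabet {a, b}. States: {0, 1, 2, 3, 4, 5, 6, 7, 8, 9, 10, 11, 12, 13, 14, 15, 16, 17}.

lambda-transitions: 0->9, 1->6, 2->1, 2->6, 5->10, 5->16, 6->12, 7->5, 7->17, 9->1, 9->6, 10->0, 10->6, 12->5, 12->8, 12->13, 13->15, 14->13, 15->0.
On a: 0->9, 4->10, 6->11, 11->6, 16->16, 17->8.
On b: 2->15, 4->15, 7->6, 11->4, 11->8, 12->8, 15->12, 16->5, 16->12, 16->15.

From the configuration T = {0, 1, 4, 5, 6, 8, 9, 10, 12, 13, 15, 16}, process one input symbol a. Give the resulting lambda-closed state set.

{0, 1, 5, 6, 8, 9, 10, 11, 12, 13, 15, 16}

0 on a → {9}.
4 on a → {10}.
6 on a → {11}.
16 on a → {16}.
No a-transition from 1, 5, 8, 9, 10, 12, 13, 15.
Union after reading a: {9, 10, 11, 16}.
Now take the lambda-closure:
From 9 via lambda: add 1, 6.
From 10 via lambda: add 0.
From 6 via lambda: add 12.
From 12 via lambda: add 5, 8, 13.
From 13 via lambda: add 15.
No new states can be added; the closed set is {0, 1, 5, 6, 8, 9, 10, 11, 12, 13, 15, 16}.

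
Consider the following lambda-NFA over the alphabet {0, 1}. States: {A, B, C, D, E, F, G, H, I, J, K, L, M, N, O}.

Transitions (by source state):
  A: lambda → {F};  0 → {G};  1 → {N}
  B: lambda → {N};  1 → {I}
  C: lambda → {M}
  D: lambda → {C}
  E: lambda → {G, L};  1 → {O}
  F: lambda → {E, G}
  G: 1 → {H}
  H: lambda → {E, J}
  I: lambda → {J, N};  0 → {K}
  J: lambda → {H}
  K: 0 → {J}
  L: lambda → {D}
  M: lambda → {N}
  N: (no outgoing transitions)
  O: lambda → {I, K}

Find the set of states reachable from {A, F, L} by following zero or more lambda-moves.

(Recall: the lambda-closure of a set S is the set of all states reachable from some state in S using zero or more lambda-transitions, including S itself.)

{A, C, D, E, F, G, L, M, N}

Start with {A, F, L}.
From F via lambda: add E, G.
From L via lambda: add D.
From D via lambda: add C.
From C via lambda: add M.
From M via lambda: add N.
No new states can be added; the closed set is {A, C, D, E, F, G, L, M, N}.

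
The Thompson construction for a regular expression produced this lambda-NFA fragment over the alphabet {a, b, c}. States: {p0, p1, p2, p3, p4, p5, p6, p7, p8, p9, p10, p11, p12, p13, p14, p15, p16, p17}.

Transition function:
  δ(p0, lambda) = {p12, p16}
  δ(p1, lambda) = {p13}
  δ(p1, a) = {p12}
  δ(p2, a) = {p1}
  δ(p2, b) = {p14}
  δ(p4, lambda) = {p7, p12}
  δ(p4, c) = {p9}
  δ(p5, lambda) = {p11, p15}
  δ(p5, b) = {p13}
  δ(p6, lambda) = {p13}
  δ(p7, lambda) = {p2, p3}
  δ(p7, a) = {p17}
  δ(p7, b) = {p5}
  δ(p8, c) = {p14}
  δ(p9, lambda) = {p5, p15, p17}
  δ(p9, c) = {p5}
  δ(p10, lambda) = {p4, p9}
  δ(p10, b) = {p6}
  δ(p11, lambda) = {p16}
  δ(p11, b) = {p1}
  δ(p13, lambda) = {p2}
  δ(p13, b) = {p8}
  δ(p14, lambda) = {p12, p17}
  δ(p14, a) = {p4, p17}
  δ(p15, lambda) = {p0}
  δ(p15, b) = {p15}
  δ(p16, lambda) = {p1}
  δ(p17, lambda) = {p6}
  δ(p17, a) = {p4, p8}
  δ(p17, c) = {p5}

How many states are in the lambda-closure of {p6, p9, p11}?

Start with {p6, p9, p11}.
From p6 via lambda: add p13.
From p9 via lambda: add p5, p15, p17.
From p11 via lambda: add p16.
From p13 via lambda: add p2.
From p15 via lambda: add p0.
From p16 via lambda: add p1.
From p0 via lambda: add p12.
lambda-closure = {p0, p1, p2, p5, p6, p9, p11, p12, p13, p15, p16, p17}, which has 12 states.

12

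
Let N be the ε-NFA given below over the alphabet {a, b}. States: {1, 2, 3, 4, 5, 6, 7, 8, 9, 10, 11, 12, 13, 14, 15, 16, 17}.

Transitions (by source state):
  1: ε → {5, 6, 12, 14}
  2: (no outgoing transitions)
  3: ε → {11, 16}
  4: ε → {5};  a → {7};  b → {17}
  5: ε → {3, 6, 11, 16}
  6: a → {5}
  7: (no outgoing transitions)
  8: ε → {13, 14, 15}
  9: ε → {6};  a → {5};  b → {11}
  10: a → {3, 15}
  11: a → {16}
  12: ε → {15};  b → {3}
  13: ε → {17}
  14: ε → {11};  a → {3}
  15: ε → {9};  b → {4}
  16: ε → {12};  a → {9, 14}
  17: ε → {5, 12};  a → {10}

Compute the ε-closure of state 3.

Start with {3}.
From 3 via ε: add 11, 16.
From 16 via ε: add 12.
From 12 via ε: add 15.
From 15 via ε: add 9.
From 9 via ε: add 6.
No new states can be added; the closed set is {3, 6, 9, 11, 12, 15, 16}.

{3, 6, 9, 11, 12, 15, 16}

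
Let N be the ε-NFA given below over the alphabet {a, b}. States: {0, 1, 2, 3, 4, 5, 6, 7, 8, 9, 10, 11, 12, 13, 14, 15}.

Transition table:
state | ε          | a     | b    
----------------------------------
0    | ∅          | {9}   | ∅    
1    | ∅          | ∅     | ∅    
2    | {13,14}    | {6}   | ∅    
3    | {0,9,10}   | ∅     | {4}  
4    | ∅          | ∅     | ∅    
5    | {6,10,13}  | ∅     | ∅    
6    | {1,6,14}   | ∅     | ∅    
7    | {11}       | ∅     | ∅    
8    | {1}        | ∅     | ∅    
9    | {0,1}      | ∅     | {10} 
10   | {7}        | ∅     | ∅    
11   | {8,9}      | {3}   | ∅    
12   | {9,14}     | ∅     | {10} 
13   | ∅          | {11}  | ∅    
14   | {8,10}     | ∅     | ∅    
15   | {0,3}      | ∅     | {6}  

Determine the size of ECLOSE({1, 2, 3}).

Start with {1, 2, 3}.
From 2 via ε: add 13, 14.
From 3 via ε: add 0, 9, 10.
From 10 via ε: add 7.
From 14 via ε: add 8.
From 7 via ε: add 11.
ε-closure = {0, 1, 2, 3, 7, 8, 9, 10, 11, 13, 14}, which has 11 states.

11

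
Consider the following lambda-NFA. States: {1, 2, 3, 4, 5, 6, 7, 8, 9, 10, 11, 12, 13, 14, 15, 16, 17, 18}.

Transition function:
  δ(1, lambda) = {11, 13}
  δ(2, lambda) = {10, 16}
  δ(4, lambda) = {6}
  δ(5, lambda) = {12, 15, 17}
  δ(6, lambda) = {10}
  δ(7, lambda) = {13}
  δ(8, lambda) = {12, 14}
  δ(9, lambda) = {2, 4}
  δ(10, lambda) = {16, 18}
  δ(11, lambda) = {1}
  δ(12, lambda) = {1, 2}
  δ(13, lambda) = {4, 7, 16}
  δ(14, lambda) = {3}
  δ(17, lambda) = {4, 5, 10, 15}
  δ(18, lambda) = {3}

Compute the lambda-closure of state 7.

{3, 4, 6, 7, 10, 13, 16, 18}

Start with {7}.
From 7 via lambda: add 13.
From 13 via lambda: add 4, 16.
From 4 via lambda: add 6.
From 6 via lambda: add 10.
From 10 via lambda: add 18.
From 18 via lambda: add 3.
No new states can be added; the closed set is {3, 4, 6, 7, 10, 13, 16, 18}.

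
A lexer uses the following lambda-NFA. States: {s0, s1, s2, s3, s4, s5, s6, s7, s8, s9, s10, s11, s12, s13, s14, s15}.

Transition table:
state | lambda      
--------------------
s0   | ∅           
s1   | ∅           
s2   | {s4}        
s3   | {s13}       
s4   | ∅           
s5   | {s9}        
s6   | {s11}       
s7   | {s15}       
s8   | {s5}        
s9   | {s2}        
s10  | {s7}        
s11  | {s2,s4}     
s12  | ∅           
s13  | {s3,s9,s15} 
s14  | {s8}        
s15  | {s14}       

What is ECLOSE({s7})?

Start with {s7}.
From s7 via lambda: add s15.
From s15 via lambda: add s14.
From s14 via lambda: add s8.
From s8 via lambda: add s5.
From s5 via lambda: add s9.
From s9 via lambda: add s2.
From s2 via lambda: add s4.
No new states can be added; the closed set is {s2, s4, s5, s7, s8, s9, s14, s15}.

{s2, s4, s5, s7, s8, s9, s14, s15}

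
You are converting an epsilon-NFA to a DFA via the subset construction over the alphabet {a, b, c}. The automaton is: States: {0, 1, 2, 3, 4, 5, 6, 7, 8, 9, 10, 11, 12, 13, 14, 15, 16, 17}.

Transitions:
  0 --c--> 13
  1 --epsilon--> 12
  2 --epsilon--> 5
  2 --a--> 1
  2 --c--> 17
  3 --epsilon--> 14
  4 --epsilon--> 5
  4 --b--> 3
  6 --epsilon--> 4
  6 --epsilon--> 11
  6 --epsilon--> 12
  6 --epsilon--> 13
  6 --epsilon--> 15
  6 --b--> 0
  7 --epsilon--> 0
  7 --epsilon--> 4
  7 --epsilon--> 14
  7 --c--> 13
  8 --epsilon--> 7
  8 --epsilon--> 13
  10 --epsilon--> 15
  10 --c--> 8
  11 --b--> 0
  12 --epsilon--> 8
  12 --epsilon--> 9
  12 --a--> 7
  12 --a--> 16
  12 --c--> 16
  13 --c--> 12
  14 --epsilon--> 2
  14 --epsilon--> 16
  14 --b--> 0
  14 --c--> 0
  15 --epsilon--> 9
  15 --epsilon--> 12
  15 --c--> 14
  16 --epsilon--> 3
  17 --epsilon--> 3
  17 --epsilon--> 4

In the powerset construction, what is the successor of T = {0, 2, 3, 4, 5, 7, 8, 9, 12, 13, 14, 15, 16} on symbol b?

{0, 2, 3, 5, 14, 16}

4 on b → {3}.
14 on b → {0}.
No b-transition from 0, 2, 3, 5, 7, 8, 9, 12, 13, 15, 16.
Union after reading b: {0, 3}.
Now take the epsilon-closure:
From 3 via epsilon: add 14.
From 14 via epsilon: add 2, 16.
From 2 via epsilon: add 5.
No new states can be added; the closed set is {0, 2, 3, 5, 14, 16}.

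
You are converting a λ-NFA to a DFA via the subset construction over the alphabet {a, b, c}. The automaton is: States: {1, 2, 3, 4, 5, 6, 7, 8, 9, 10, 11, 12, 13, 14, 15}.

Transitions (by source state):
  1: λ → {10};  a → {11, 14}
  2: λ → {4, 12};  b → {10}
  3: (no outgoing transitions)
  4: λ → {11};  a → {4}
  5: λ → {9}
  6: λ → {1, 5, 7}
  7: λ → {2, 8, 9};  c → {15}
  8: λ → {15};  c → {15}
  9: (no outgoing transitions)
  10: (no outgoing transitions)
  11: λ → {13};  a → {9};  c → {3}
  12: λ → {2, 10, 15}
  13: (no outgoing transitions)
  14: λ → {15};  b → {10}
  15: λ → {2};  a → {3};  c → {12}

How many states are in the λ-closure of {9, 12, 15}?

8

Start with {9, 12, 15}.
From 12 via λ: add 2, 10.
From 2 via λ: add 4.
From 4 via λ: add 11.
From 11 via λ: add 13.
λ-closure = {2, 4, 9, 10, 11, 12, 13, 15}, which has 8 states.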